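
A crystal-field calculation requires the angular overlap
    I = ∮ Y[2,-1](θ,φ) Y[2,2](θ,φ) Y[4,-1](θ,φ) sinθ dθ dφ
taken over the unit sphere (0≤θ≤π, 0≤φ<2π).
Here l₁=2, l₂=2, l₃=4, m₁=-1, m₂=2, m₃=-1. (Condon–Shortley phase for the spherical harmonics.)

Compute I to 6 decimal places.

Rules hold: Σm=0, L=8 even, 0≤4≤4.
N = 5·5·9 = 225
Δ = 0!·4!·4!/9! = 1/630
Racah Σ t=0..0: t=0:+1/16 = 1/16
⇒ 3j(2 2 4; 0 0 0)² = 2/35, sgn +1
Racah Σ t=0..0: t=0:+1/144 = 1/144
⇒ 3j(2 2 4; -1 2 -1)² = 1/126, sgn -1
4πI² = N·(3j₀)²·(3jₘ)² = 5/49
I = -1·√(0.102041/4π) = -0.09011188

-0.090112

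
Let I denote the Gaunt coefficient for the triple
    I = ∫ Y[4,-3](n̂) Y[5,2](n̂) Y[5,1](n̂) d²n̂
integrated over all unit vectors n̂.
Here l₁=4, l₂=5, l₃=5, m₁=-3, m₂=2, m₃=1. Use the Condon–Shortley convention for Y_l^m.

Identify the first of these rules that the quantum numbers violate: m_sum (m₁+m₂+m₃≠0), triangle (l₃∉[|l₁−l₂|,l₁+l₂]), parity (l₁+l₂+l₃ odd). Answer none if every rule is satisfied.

none

azimuthal sum: -3 + 2 + 1 = 0  ✓
1 ≤ 5 ≤ 9 (triangle on l)  ✓
L = 4 + 5 + 5 = 14 (even)  ✓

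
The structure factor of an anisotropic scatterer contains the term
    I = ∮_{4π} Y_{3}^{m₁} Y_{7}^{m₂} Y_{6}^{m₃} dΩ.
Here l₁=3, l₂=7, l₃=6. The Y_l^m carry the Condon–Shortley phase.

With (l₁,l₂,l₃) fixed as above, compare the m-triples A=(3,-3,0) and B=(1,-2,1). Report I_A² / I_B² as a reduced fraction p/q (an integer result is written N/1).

Same 3,7,6: normalisation and zero-m 3j drop out of the ratio.
A: Δ: 4! 2! 10! / 17! → 1/2042040; sum: t=0:+1/829440 = 1/829440; 3j²(3 7 6; 3 -3 0) = Δ·Π!·Σ² = 225/9724  (sign +1)
B: Δ: 4! 2! 10! / 17! → 1/2042040; sum: t=0:+1/691200 t=1:−1/103680 t=2:+1/241920 = -59/14515200; 3j²(3 7 6; 1 -2 1) = Δ·Π!·Σ² = 3481/340340  (sign +1)
I_A²/I_B² = (225/9724)/(3481/340340) = 7875/3481

7875/3481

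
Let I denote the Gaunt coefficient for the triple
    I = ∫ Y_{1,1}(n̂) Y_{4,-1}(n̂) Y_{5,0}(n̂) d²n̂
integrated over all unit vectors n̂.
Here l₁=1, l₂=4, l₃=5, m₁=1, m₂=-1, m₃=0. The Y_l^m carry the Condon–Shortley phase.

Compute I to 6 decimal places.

0.155288

Checks pass: Σm=0; 10 even; l₃=5∈[3,5].
(2·1+1)(2·4+1)(2·5+1) = 297
Δ: 0! 2! 8! / 11! → 1/495
sum: t=0:+1/576 = 1/576
3j²(1 4 5; 0 0 0) = Δ·Π!·Σ² = 5/99  (sign -1)
sum: t=0:+1/1440 = 1/1440
3j²(1 4 5; 1 -1 0) = Δ·Π!·Σ² = 2/99  (sign -1)
combine: 4πI² = 297·5/99·2/99 = 10/33
take √, sign +1: I = 0.15528807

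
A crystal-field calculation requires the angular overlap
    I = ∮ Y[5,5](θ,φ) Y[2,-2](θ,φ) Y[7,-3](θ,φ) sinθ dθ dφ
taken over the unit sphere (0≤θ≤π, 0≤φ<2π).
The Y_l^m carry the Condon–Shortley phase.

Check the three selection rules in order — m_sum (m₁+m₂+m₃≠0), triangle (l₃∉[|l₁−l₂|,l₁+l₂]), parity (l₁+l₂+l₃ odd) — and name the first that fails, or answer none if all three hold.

m₁+m₂+m₃ = 5 − 2 − 3 = 0  ✓
triangle: |5−2|=3 ≤ l₃=7 ≤ 5+2=7  ✓
parity: l₁+l₂+l₃ = 14 is even  ✓

none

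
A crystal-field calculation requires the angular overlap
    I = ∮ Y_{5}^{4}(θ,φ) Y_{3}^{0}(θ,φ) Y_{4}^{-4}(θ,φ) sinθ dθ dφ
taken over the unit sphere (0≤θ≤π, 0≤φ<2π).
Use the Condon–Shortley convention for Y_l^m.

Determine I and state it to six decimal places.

Checks pass: Σm=0; 12 even; l₃=4∈[2,8].
(2·5+1)(2·3+1)(2·4+1) = 693
Δ: 4! 6! 2! / 13! → 1/180180
sum: t=1:−1/576 t=2:+1/144 t=3:−1/576 = 1/288
3j²(5 3 4; 0 0 0) = Δ·Π!·Σ² = 20/1001  (sign +1)
sum: t=1:−1/8640 = -1/8640
3j²(5 3 4; 4 0 -4) = Δ·Π!·Σ² = 28/715  (sign -1)
combine: 4πI² = 693·20/1001·28/715 = 1008/1859
take √, sign -1: I = -0.20772350

-0.207724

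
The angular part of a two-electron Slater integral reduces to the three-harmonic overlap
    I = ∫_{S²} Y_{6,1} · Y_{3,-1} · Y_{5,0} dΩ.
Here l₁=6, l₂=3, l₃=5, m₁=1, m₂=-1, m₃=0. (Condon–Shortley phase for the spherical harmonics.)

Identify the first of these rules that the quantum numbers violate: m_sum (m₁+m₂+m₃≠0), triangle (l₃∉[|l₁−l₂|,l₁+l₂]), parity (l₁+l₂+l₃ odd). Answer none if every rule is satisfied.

none

azimuthal sum: 1 − 1 + 0 = 0  ✓
3 ≤ 5 ≤ 9 (triangle on l)  ✓
L = 6 + 3 + 5 = 14 (even)  ✓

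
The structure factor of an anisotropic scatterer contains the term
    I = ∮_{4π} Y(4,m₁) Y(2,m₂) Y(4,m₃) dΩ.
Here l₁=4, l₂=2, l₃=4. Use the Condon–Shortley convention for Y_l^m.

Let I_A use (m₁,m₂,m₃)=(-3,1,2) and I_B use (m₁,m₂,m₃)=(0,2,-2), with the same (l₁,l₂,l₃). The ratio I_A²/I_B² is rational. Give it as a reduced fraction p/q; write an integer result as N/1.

35/36

Same 4,2,4: normalisation and zero-m 3j drop out of the ratio.
A: Δ: 2! 6! 2! / 11! → 1/13860; sum: t=1:−1/1440 t=2:+1/240 = 1/288; 3j²(4 2 4; -3 1 2) = Δ·Π!·Σ² = 5/132  (sign +1)
B: Δ: 2! 6! 2! / 11! → 1/13860; sum: t=2:+1/192 = 1/192; 3j²(4 2 4; 0 2 -2) = Δ·Π!·Σ² = 3/77  (sign +1)
I_A²/I_B² = (5/132)/(3/77) = 35/36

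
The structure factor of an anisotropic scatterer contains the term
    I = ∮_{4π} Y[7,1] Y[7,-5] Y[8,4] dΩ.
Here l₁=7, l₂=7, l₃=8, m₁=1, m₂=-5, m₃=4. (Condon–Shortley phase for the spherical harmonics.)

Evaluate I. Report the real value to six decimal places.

Rules hold: Σm=0, L=22 even, 0≤8≤14.
N = 15·15·17 = 3825
Δ = 6!·8!·8!/23! = 1/22086194130
Racah Σ t=0..6: t=0:+1/18289152000 t=1:−1/248832000 t=2:+1/24883200 t=3:−1/11943936 t=4:+1/24883200 t=5:−1/248832000 t=6:+1/18289152000 = -11/975421440
⇒ 3j(7 7 8; 0 0 0)² = 1750/289731, sgn -1
Racah Σ t=0..2: t=0:+1/1492992000 t=1:−1/435456000 t=2:+1/1114767360 = -61/83607552000
⇒ 3j(7 7 8; 1 -5 4)² = 3721/482885, sgn -1
4πI² = N·(3j₀)²·(3jₘ)² = 97676250/548653937
I = +1·√(0.178029/4π) = 0.11902558

0.119026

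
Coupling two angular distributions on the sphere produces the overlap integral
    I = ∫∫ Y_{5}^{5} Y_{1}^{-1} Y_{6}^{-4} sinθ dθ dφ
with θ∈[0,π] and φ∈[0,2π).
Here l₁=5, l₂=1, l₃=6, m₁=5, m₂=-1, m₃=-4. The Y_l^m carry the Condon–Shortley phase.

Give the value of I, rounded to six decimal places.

0.040859

Checks pass: Σm=0; 12 even; l₃=6∈[4,6].
(2·5+1)(2·1+1)(2·6+1) = 429
Δ: 0! 10! 2! / 13! → 1/858
sum: t=0:+1/14400 = 1/14400
3j²(5 1 6; 0 0 0) = Δ·Π!·Σ² = 6/143  (sign +1)
sum: t=0:+1/7257600 = 1/7257600
3j²(5 1 6; 5 -1 -4) = Δ·Π!·Σ² = 1/858  (sign +1)
combine: 4πI² = 429·6/143·1/858 = 3/143
take √, sign +1: I = 0.04085899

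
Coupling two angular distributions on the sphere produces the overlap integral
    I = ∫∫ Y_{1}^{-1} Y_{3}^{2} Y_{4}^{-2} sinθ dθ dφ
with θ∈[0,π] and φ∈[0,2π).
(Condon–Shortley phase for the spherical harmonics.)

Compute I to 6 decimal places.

Σmᵢ = -1 ≠ 0, so the φ-integral vanishes; I = 0

0.000000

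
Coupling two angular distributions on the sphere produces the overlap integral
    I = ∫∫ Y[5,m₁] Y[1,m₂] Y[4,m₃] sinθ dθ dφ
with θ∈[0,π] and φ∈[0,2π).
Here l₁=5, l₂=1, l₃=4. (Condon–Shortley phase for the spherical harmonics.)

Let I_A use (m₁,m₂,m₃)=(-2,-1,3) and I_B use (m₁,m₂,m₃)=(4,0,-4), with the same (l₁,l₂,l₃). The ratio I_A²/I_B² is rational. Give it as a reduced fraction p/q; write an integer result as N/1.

Shared (l₁,l₂,l₃)=(5,1,4): N and (l;000)² cancel in I_A²/I_B².
A: Δ = 2!·8!·0!/11! = 1/495; Racah Σ t=0..0: t=0:+1/10080 = 1/10080; ⇒ 3j(5 1 4; -2 -1 3)² = 1/165, sgn -1
B: Δ = 2!·8!·0!/11! = 1/495; Racah Σ t=1..1: t=1:−1/40320 = -1/40320; ⇒ 3j(5 1 4; 4 0 -4)² = 1/55, sgn -1
I_A²/I_B² = (1/165)/(1/55) = 1/3

1/3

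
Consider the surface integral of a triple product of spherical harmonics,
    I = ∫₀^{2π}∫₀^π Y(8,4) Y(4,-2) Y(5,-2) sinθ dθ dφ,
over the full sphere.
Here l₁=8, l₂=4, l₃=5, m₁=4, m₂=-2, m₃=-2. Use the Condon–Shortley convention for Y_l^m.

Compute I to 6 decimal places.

l₁+l₂+l₃=17 is odd: 3j(l;000)=0 ⇒ I=0

0.000000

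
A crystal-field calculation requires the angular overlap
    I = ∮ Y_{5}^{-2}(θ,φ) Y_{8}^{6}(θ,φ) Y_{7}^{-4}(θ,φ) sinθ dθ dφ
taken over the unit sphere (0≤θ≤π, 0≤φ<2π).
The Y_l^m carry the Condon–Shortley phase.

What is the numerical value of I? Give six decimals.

m-sum 0 ✓  L=20 even ✓  3≤7≤13 ✓
Π(2lᵢ+1) = 11×17×15 = 2805
triangle coeff Δ(5,8,7) = 1/814773960
Σ_t [1,5]: t=1:−1/87091200 t=2:+1/4976640 t=3:−1/2073600 t=4:+1/4976640 t=5:−1/87091200 = -1/9676800
(3j)²=360/46189 [(5 8 7; 0 0 0)], sign=+1
Σ_t [4,6]: t=4:+1/1045094400 t=5:−1/174182400 t=6:+1/348364800 = -1/522547200
(3j)²=11/1938 [(5 8 7; -2 6 -4)], sign=+1
⇒ 4πI² = 9900/79781
I = (+1)√(9900/79781/(4π)) = 0.09937175

0.099372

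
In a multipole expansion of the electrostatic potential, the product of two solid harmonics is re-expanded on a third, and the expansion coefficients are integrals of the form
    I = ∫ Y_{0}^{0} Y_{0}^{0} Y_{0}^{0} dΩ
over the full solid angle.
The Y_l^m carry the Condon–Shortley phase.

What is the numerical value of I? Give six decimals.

0.282095

Rules hold: Σm=0, L=0 even, 0≤0≤0.
N = 1·1·1 = 1
Δ = 0!·0!·0!/1! = 1/1
Racah Σ t=0..0: t=0:+1/1 = 1/1
⇒ 3j(0 0 0; 0 0 0)² = 1/1, sgn +1
(m-triple is (0,0,0) — same symbol as above.)
4πI² = N·(3j₀)²·(3jₘ)² = 1/1
I = +1·√(1/4π) = 0.28209479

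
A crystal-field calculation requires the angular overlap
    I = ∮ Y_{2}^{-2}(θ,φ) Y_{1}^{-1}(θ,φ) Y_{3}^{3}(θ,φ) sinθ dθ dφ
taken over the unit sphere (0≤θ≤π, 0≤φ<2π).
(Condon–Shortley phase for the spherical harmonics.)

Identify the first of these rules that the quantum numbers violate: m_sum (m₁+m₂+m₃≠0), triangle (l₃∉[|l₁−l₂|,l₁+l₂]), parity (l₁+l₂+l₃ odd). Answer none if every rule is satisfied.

none

Σmᵢ = 0  ✓
l₃∈[|l₁−l₂|,l₁+l₂]=[1,3], have l₃=3  ✓
Σlᵢ = 6 ⇒ even  ✓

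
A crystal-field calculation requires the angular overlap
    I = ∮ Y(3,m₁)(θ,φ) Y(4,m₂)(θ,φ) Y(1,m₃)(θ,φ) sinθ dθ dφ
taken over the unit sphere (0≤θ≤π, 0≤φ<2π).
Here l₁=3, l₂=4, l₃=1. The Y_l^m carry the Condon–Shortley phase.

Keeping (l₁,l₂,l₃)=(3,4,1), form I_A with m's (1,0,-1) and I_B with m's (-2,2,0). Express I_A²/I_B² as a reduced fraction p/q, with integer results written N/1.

1/2

l's match ⇒ only the (l;m) 3-j factors differ between A and B.
A: triangle coeff Δ(3,4,1) = 1/252; Σ_t [2,2]: t=2:+1/96 = 1/96; (3j)²=1/42 [(3 4 1; 1 0 -1)], sign=+1
B: triangle coeff Δ(3,4,1) = 1/252; Σ_t [5,5]: t=5:−1/120 = -1/120; (3j)²=1/21 [(3 4 1; -2 2 0)], sign=+1
I_A²/I_B² = (1/42)/(1/21) = 1/2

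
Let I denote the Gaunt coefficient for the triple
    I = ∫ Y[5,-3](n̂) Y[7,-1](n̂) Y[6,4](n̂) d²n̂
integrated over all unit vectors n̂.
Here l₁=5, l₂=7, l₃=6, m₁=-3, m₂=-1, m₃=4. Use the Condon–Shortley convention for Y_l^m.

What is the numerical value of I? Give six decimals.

-0.130527

Checks pass: Σm=0; 18 even; l₃=6∈[2,12].
(2·5+1)(2·7+1)(2·6+1) = 2145
Δ: 6! 4! 8! / 19! → 1/174594420
sum: t=1:−1/4147200 t=2:+1/207360 t=3:−1/82944 t=4:+1/207360 t=5:−1/4147200 = -1/345600
3j²(5 7 6; 0 0 0) = Δ·Π!·Σ² = 420/46189  (sign -1)
sum: t=4:+1/1658880 t=5:−1/3628800 t=6:+1/116121600 = 13/38707200
3j²(5 7 6; -3 -1 4) = Δ·Π!·Σ² = 39/3553  (sign +1)
combine: 4πI² = 2145·420/46189·39/3553 = 245700/1147619
take √, sign -1: I = -0.13052653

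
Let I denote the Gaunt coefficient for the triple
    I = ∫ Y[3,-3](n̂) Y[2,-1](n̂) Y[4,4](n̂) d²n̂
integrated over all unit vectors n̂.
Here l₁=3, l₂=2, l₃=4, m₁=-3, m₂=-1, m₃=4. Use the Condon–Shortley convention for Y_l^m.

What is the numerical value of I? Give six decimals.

0.000000

Σlᵢ=9 odd — θ-integrand is odd under cosθ→−cosθ; I=0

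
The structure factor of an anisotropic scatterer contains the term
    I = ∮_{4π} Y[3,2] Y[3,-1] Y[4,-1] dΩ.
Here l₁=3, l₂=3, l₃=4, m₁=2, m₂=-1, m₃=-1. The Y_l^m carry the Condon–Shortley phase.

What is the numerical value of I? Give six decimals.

0.145070

Rules hold: Σm=0, L=10 even, 0≤4≤6.
N = 7·7·9 = 441
Δ = 2!·4!·4!/11! = 1/34650
Racah Σ t=0..2: t=0:+1/72 t=1:−1/16 t=2:+1/72 = -5/144
⇒ 3j(3 3 4; 0 0 0)² = 2/77, sgn -1
Racah Σ t=0..1: t=0:+1/48 t=1:−1/144 = 1/72
⇒ 3j(3 3 4; 2 -1 -1)² = 16/693, sgn -1
4πI² = N·(3j₀)²·(3jₘ)² = 32/121
I = +1·√(0.264463/4π) = 0.14506992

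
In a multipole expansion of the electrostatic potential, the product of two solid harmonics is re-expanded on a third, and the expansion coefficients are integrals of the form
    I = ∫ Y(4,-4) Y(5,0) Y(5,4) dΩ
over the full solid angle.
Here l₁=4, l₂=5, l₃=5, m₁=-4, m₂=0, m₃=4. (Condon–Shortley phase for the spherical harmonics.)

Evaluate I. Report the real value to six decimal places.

0.130198

Checks pass: Σm=0; 14 even; l₃=5∈[1,9].
(2·4+1)(2·5+1)(2·5+1) = 1089
Δ: 4! 4! 6! / 15! → 1/3153150
sum: t=0:+1/69120 t=1:−1/1728 t=2:+1/576 t=3:−1/1728 t=4:+1/69120 = 7/11520
3j²(4 5 5; 0 0 0) = Δ·Π!·Σ² = 2/143  (sign -1)
sum: t=4:+1/69120 = 1/69120
3j²(4 5 5; -4 0 4) = Δ·Π!·Σ² = 2/143  (sign -1)
combine: 4πI² = 1089·2/143·2/143 = 36/169
take √, sign +1: I = 0.13019760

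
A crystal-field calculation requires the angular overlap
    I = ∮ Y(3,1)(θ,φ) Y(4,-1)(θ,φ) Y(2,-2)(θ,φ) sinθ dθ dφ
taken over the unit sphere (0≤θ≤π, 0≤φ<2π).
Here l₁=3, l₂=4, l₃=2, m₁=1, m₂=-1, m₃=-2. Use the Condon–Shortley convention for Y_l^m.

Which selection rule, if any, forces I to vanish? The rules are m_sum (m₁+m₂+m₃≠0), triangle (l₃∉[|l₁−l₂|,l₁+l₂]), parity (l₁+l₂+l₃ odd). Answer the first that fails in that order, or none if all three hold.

m_sum

azimuthal sum: 1 − 1 − 2 = -2  ✗
1 ≤ 2 ≤ 7 (triangle on l)
L = 3 + 4 + 2 = 9 (odd)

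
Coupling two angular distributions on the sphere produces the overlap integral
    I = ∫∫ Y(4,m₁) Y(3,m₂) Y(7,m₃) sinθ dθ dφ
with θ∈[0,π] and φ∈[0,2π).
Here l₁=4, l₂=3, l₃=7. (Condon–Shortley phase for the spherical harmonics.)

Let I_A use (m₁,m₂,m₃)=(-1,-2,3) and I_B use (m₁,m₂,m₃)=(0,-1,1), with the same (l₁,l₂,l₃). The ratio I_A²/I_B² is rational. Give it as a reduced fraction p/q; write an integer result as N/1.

Shared (l₁,l₂,l₃)=(4,3,7): N and (l;000)² cancel in I_A²/I_B².
A: Δ = 0!·8!·6!/15! = 1/45045; Racah Σ t=0..0: t=0:+1/86400 = 1/86400; ⇒ 3j(4 3 7; -1 -2 3)² = 16/715, sgn +1
B: Δ = 0!·8!·6!/15! = 1/45045; Racah Σ t=0..0: t=0:+1/27648 = 1/27648; ⇒ 3j(4 3 7; 0 -1 1)² = 10/429, sgn +1
I_A²/I_B² = (16/715)/(10/429) = 24/25

24/25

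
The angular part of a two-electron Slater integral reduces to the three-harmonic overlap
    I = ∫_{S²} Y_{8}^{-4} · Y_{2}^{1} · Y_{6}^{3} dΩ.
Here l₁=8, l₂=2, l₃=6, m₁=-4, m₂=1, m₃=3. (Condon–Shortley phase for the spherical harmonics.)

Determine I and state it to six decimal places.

0.251742

m-sum 0 ✓  L=16 even ✓  6≤6≤10 ✓
Π(2lᵢ+1) = 17×5×13 = 1105
triangle coeff Δ(8,2,6) = 1/30940
Σ_t [2,2]: t=2:+1/2073600 = 1/2073600
(3j)²=28/1105 [(8 2 6; 0 0 0)], sign=+1
Σ_t [3,3]: t=3:−1/13063680 = -1/13063680
(3j)²=44/1547 [(8 2 6; -4 1 3)], sign=+1
⇒ 4πI² = 176/221
I = (+1)√(176/221/(4π)) = 0.25174176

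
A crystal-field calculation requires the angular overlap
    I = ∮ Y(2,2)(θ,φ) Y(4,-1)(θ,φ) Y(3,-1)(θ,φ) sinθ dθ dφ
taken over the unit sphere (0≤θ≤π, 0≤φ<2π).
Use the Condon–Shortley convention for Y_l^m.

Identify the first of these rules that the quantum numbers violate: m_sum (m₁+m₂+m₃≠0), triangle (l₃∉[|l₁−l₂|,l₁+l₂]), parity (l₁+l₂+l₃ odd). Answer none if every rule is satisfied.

parity

azimuthal sum: 2 − 1 − 1 = 0  ✓
2 ≤ 3 ≤ 6 (triangle on l)  ✓
L = 2 + 4 + 3 = 9 (odd)  ✗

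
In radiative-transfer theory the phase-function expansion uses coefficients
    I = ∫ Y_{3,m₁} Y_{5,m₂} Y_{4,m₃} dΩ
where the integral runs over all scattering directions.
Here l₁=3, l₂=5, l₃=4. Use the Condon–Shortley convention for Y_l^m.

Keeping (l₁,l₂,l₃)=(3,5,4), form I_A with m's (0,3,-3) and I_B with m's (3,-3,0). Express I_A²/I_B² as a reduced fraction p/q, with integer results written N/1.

7/25

Shared (l₁,l₂,l₃)=(3,5,4): N and (l;000)² cancel in I_A²/I_B².
A: Δ = 4!·2!·6!/13! = 1/180180; Racah Σ t=2..3: t=2:+1/2880 t=3:−1/1440 = -1/2880; ⇒ 3j(3 5 4; 0 3 -3)² = 7/715, sgn +1
B: Δ = 4!·2!·6!/13! = 1/180180; Racah Σ t=0..0: t=0:+1/2304 = 1/2304; ⇒ 3j(3 5 4; 3 -3 0)² = 5/143, sgn +1
I_A²/I_B² = (7/715)/(5/143) = 7/25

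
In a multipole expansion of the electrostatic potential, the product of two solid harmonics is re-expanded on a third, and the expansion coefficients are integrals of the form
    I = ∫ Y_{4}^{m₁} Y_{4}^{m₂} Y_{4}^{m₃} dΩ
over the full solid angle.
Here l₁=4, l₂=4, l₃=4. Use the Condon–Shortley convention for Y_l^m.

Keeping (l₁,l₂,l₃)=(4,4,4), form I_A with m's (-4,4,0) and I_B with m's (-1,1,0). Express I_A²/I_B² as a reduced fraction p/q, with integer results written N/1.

Shared (l₁,l₂,l₃)=(4,4,4): N and (l;000)² cancel in I_A²/I_B².
A: Δ = 4!·4!·4!/13! = 1/450450; Racah Σ t=4..4: t=4:+1/13824 = 1/13824; ⇒ 3j(4 4 4; -4 4 0)² = 14/1287, sgn +1
B: Δ = 4!·4!·4!/13! = 1/450450; Racah Σ t=1..4: t=1:−1/3456 t=2:+1/144 t=3:−1/96 t=4:+1/864 = -1/384; ⇒ 3j(4 4 4; -1 1 0)² = 9/2002, sgn -1
I_A²/I_B² = (14/1287)/(9/2002) = 196/81

196/81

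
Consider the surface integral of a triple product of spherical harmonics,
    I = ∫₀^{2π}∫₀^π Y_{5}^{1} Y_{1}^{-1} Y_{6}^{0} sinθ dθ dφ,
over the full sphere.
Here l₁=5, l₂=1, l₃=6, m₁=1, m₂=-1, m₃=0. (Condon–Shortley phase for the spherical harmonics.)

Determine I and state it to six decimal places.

Checks pass: Σm=0; 12 even; l₃=6∈[4,6].
(2·5+1)(2·1+1)(2·6+1) = 429
Δ: 0! 10! 2! / 13! → 1/858
sum: t=0:+1/14400 = 1/14400
3j²(5 1 6; 0 0 0) = Δ·Π!·Σ² = 6/143  (sign +1)
sum: t=0:+1/34560 = 1/34560
3j²(5 1 6; 1 -1 0) = Δ·Π!·Σ² = 5/286  (sign +1)
combine: 4πI² = 429·6/143·5/286 = 45/143
take √, sign +1: I = 0.15824621

0.158246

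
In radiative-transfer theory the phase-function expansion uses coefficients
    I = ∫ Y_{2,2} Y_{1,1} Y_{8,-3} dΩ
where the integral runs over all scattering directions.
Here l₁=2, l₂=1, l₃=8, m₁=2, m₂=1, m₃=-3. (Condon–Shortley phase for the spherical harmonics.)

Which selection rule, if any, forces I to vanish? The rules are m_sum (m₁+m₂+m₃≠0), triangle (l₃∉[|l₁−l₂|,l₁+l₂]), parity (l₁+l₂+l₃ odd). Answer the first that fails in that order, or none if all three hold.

azimuthal sum: 2 + 1 − 3 = 0  ✓
1 ≤ 8 ≤ 3 (triangle on l)  ✗
L = 2 + 1 + 8 = 11 (odd)

triangle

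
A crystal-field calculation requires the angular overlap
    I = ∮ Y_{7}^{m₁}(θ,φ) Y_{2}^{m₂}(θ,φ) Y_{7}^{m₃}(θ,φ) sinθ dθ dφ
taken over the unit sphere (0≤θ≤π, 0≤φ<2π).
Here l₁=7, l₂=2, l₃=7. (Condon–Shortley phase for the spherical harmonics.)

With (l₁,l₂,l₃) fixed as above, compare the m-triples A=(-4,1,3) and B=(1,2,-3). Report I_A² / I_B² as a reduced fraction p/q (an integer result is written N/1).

539/675

Shared (l₁,l₂,l₃)=(7,2,7): N and (l;000)² cancel in I_A²/I_B².
A: Δ = 2!·12!·2!/17! = 1/185640; Racah Σ t=1..2: t=1:−1/14515200 t=2:+1/4354560 = 1/6220800; ⇒ 3j(7 2 7; -4 1 3)² = 77/4420, sgn +1
B: Δ = 2!·12!·2!/17! = 1/185640; Racah Σ t=2..2: t=2:+1/3870720 = 1/3870720; ⇒ 3j(7 2 7; 1 2 -3)² = 135/6188, sgn +1
I_A²/I_B² = (77/4420)/(135/6188) = 539/675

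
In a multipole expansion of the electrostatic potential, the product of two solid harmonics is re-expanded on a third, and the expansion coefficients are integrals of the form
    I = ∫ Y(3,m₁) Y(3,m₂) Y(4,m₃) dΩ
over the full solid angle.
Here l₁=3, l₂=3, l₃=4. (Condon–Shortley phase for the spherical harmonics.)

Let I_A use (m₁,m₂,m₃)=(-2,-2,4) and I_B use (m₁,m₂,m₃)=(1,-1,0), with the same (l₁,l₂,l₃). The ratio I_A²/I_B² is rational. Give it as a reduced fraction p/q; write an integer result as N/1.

Shared (l₁,l₂,l₃)=(3,3,4): N and (l;000)² cancel in I_A²/I_B².
A: Δ = 2!·4!·4!/11! = 1/34650; Racah Σ t=1..1: t=1:−1/576 = -1/576; ⇒ 3j(3 3 4; -2 -2 4)² = 5/99, sgn -1
B: Δ = 2!·4!·4!/11! = 1/34650; Racah Σ t=0..2: t=0:+1/32 t=1:−1/36 t=2:+1/1152 = 5/1152; ⇒ 3j(3 3 4; 1 -1 0)² = 1/1386, sgn +1
I_A²/I_B² = (5/99)/(1/1386) = 70/1

70/1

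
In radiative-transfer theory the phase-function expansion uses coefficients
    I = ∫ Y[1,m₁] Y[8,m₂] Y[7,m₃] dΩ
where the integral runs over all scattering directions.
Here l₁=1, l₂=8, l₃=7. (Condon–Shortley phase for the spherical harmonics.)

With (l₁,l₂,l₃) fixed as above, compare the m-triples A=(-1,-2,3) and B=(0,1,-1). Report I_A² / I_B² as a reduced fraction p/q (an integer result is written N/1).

5/21

Same 1,8,7: normalisation and zero-m 3j drop out of the ratio.
A: Δ: 2! 0! 14! / 17! → 1/2040; sum: t=2:+1/174182400 = 1/174182400; 3j²(1 8 7; -1 -2 3) = Δ·Π!·Σ² = 1/136  (sign +1)
B: Δ: 2! 0! 14! / 17! → 1/2040; sum: t=1:−1/29030400 = -1/29030400; 3j²(1 8 7; 0 1 -1) = Δ·Π!·Σ² = 21/680  (sign -1)
I_A²/I_B² = (1/136)/(21/680) = 5/21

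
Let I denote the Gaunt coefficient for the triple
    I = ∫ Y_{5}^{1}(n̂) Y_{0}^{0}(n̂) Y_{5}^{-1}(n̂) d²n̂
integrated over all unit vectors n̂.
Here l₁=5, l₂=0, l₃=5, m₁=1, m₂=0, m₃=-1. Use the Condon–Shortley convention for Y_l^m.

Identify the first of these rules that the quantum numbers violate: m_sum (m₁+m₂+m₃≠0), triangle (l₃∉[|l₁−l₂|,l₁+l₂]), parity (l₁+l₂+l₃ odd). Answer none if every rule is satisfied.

none

azimuthal sum: 1 + 0 − 1 = 0  ✓
5 ≤ 5 ≤ 5 (triangle on l)  ✓
L = 5 + 0 + 5 = 10 (even)  ✓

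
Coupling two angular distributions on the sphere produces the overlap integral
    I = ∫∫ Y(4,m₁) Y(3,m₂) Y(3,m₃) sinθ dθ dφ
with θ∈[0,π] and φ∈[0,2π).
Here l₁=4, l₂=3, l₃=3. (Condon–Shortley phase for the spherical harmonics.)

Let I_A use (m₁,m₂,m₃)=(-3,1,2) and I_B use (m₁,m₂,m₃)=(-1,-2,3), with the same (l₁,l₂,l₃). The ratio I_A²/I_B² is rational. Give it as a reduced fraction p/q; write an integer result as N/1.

7/15

l's match ⇒ only the (l;m) 3-j factors differ between A and B.
A: triangle coeff Δ(4,3,3) = 1/34650; Σ_t [3,4]: t=3:−1/144 t=4:+1/288 = -1/288; (3j)²=1/99 [(4 3 3; -3 1 2)], sign=+1
B: triangle coeff Δ(4,3,3) = 1/34650; Σ_t [1,1]: t=1:−1/288 = -1/288; (3j)²=5/231 [(4 3 3; -1 -2 3)], sign=-1
I_A²/I_B² = (1/99)/(5/231) = 7/15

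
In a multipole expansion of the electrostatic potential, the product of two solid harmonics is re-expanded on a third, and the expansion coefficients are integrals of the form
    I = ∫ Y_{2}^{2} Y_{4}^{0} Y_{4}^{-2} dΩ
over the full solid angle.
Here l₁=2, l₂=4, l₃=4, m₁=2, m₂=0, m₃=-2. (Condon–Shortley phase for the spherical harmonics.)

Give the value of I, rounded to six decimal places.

-0.190365

Rules hold: Σm=0, L=10 even, 2≤4≤6.
N = 5·9·9 = 405
Δ = 2!·2!·6!/11! = 1/13860
Racah Σ t=0..2: t=0:+1/192 t=1:−1/36 t=2:+1/192 = -5/288
⇒ 3j(2 4 4; 0 0 0)² = 20/693, sgn -1
Racah Σ t=0..0: t=0:+1/192 = 1/192
⇒ 3j(2 4 4; 2 0 -2)² = 3/77, sgn +1
4πI² = N·(3j₀)²·(3jₘ)² = 2700/5929
I = -1·√(0.455389/4π) = -0.19036462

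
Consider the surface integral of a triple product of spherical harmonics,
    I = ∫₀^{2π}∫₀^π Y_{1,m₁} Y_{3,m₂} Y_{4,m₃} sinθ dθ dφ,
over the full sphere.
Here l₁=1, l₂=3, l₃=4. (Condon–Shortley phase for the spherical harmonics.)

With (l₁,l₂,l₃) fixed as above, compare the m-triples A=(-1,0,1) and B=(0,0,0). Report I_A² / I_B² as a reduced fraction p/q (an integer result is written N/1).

l's match ⇒ only the (l;m) 3-j factors differ between A and B.
A: triangle coeff Δ(1,3,4) = 1/252; Σ_t [0,0]: t=0:+1/72 = 1/72; (3j)²=5/126 [(1 3 4; -1 0 1)], sign=-1
B: triangle coeff Δ(1,3,4) = 1/252; Σ_t [0,0]: t=0:+1/36 = 1/36; (3j)²=4/63 [(1 3 4; 0 0 0)], sign=+1
I_A²/I_B² = (5/126)/(4/63) = 5/8

5/8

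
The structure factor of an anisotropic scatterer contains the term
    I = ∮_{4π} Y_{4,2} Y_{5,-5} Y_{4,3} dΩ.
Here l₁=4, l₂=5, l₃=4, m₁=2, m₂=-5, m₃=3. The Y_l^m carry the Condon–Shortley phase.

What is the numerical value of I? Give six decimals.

Σlᵢ=13 odd — θ-integrand is odd under cosθ→−cosθ; I=0

0.000000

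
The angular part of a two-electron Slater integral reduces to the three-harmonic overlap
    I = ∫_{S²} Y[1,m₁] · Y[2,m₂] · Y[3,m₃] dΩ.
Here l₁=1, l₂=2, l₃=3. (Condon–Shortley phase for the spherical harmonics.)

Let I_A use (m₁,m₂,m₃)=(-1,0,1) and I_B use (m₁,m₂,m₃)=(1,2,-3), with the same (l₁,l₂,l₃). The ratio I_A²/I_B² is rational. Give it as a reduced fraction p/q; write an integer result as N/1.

l's match ⇒ only the (l;m) 3-j factors differ between A and B.
A: triangle coeff Δ(1,2,3) = 1/105; Σ_t [0,0]: t=0:+1/8 = 1/8; (3j)²=2/35 [(1 2 3; -1 0 1)], sign=+1
B: triangle coeff Δ(1,2,3) = 1/105; Σ_t [0,0]: t=0:+1/48 = 1/48; (3j)²=1/7 [(1 2 3; 1 2 -3)], sign=+1
I_A²/I_B² = (2/35)/(1/7) = 2/5

2/5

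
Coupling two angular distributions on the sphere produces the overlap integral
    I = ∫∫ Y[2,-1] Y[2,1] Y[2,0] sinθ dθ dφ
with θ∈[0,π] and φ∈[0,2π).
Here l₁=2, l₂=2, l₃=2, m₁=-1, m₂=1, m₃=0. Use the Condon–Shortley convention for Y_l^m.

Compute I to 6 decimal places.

-0.090112

m-sum 0 ✓  L=6 even ✓  0≤2≤4 ✓
Π(2lᵢ+1) = 5×5×5 = 125
triangle coeff Δ(2,2,2) = 1/630
Σ_t [0,2]: t=0:+1/8 t=1:−1/1 t=2:+1/8 = -3/4
(3j)²=2/35 [(2 2 2; 0 0 0)], sign=-1
Σ_t [1,2]: t=1:−1/4 t=2:+1/2 = 1/4
(3j)²=1/70 [(2 2 2; -1 1 0)], sign=+1
⇒ 4πI² = 5/49
I = (-1)√(5/49/(4π)) = -0.09011188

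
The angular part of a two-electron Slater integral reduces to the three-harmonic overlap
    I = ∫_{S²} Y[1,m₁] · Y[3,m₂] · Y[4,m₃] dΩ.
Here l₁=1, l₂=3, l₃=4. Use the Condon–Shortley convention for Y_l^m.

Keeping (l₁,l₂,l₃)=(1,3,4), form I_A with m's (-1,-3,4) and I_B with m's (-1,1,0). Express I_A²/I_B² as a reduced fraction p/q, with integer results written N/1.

14/3

l's match ⇒ only the (l;m) 3-j factors differ between A and B.
A: triangle coeff Δ(1,3,4) = 1/252; Σ_t [0,0]: t=0:+1/1440 = 1/1440; (3j)²=1/9 [(1 3 4; -1 -3 4)], sign=+1
B: triangle coeff Δ(1,3,4) = 1/252; Σ_t [0,0]: t=0:+1/96 = 1/96; (3j)²=1/42 [(1 3 4; -1 1 0)], sign=+1
I_A²/I_B² = (1/9)/(1/42) = 14/3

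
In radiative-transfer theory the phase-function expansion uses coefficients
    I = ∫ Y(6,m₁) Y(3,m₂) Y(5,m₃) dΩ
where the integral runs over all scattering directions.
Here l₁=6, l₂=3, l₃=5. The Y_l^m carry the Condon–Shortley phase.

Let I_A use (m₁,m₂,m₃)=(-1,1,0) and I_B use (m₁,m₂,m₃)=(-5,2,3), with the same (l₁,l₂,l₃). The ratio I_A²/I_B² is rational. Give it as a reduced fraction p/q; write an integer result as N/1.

7/33

Same 6,3,5: normalisation and zero-m 3j drop out of the ratio.
A: Δ: 4! 8! 2! / 15! → 1/675675; sum: t=2:+1/5760 t=3:−1/3456 t=4:+1/34560 = -1/11520; 3j²(6 3 5; -1 1 0) = Δ·Π!·Σ² = 2/429  (sign +1)
B: Δ: 4! 8! 2! / 15! → 1/675675; sum: t=3:−1/483840 t=4:+1/120960 = 1/161280; 3j²(6 3 5; -5 2 3) = Δ·Π!·Σ² = 2/91  (sign +1)
I_A²/I_B² = (2/429)/(2/91) = 7/33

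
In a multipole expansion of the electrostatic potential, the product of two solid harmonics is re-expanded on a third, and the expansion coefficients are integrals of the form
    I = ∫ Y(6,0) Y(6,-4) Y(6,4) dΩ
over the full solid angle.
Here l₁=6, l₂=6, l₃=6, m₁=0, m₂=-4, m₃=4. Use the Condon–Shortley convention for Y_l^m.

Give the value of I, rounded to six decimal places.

m-sum 0 ✓  L=18 even ✓  0≤6≤12 ✓
Π(2lᵢ+1) = 13×13×13 = 2197
triangle coeff Δ(6,6,6) = 1/325909584
Σ_t [0,6]: t=0:+1/373248000 t=1:−1/1728000 t=2:+1/110592 t=3:−1/46656 t=4:+1/110592 t=5:−1/1728000 t=6:+1/373248000 = -7/1555200
(3j)²=400/46189 [(6 6 6; 0 0 0)], sign=-1
Σ_t [0,2]: t=0:+1/24883200 t=1:−1/1728000 t=2:+1/1658880 = 1/15552000
(3j)²=16/46189 [(6 6 6; 0 -4 4)], sign=+1
⇒ 4πI² = 83200/12623809
I = (-1)√(83200/12623809/(4π)) = -0.02290137

-0.022901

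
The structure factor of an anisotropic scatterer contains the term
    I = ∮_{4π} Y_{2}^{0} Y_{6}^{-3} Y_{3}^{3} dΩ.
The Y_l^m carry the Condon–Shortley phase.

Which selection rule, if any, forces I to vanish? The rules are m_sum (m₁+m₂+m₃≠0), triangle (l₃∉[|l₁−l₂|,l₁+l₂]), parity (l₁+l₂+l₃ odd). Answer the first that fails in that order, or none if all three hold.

triangle

Σmᵢ = 0  ✓
l₃∈[|l₁−l₂|,l₁+l₂]=[4,8], have l₃=3  ✗
Σlᵢ = 11 ⇒ odd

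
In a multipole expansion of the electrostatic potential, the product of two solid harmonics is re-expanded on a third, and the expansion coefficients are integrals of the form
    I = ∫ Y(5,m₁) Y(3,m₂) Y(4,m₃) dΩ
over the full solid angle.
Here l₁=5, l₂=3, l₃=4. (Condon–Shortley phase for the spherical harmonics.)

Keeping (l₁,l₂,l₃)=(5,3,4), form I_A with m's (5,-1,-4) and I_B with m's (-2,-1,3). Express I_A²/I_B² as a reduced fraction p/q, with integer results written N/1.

Shared (l₁,l₂,l₃)=(5,3,4): N and (l;000)² cancel in I_A²/I_B².
A: Δ = 4!·6!·2!/13! = 1/180180; Racah Σ t=0..0: t=0:+1/34560 = 1/34560; ⇒ 3j(5 3 4; 5 -1 -4)² = 14/429, sgn +1
B: Δ = 4!·6!·2!/13! = 1/180180; Racah Σ t=1..2: t=1:−1/4320 t=2:+1/960 = 7/8640; ⇒ 3j(5 3 4; -2 -1 3)² = 343/12870, sgn -1
I_A²/I_B² = (14/429)/(343/12870) = 60/49

60/49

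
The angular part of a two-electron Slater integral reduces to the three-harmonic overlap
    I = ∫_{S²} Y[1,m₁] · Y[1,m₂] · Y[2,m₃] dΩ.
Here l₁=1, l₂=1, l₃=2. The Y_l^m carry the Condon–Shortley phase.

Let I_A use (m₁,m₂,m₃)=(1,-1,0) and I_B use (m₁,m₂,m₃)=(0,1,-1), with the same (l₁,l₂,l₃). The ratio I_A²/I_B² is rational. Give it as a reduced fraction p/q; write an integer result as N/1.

1/3

Same 1,1,2: normalisation and zero-m 3j drop out of the ratio.
A: Δ: 0! 2! 2! / 5! → 1/30; sum: t=0:+1/4 = 1/4; 3j²(1 1 2; 1 -1 0) = Δ·Π!·Σ² = 1/30  (sign +1)
B: Δ: 0! 2! 2! / 5! → 1/30; sum: t=0:+1/2 = 1/2; 3j²(1 1 2; 0 1 -1) = Δ·Π!·Σ² = 1/10  (sign -1)
I_A²/I_B² = (1/30)/(1/10) = 1/3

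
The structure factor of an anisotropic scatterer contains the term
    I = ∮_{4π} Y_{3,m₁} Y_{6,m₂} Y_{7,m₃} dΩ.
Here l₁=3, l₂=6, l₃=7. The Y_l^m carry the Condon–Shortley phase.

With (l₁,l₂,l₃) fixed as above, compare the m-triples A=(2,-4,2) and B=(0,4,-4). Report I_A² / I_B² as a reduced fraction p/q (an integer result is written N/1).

125/33

l's match ⇒ only the (l;m) 3-j factors differ between A and B.
A: triangle coeff Δ(3,6,7) = 1/2042040; Σ_t [0,1]: t=0:+1/967680 t=1:−1/8709120 = 1/1088640; (3j)²=800/51051 [(3 6 7; 2 -4 2)], sign=-1
B: triangle coeff Δ(3,6,7) = 1/2042040; Σ_t [0,2]: t=0:+1/43545600 t=1:−1/1451520 t=2:+1/967680 = 1/2721600; (3j)²=32/7735 [(3 6 7; 0 4 -4)], sign=-1
I_A²/I_B² = (800/51051)/(32/7735) = 125/33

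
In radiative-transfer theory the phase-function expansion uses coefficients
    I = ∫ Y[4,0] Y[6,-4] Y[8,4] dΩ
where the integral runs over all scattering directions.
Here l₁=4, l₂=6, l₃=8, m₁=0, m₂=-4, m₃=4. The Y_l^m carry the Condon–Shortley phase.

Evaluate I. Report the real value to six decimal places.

-0.104792

m-sum 0 ✓  L=18 even ✓  2≤8≤10 ✓
Π(2lᵢ+1) = 9×13×17 = 1989
triangle coeff Δ(4,6,8) = 1/23279256
Σ_t [0,2]: t=0:+1/1658880 t=1:−1/518400 t=2:+1/1658880 = -1/1382400
(3j)²=504/46189 [(4 6 8; 0 0 0)], sign=-1
Σ_t [0,2]: t=0:+1/7741440 t=1:−1/13063680 t=2:+1/348364800 = 29/522547200
(3j)²=1682/264537 [(4 6 8; 0 -4 4)], sign=+1
⇒ 4πI² = 121104/877591
I = (-1)√(121104/877591/(4π)) = -0.10479202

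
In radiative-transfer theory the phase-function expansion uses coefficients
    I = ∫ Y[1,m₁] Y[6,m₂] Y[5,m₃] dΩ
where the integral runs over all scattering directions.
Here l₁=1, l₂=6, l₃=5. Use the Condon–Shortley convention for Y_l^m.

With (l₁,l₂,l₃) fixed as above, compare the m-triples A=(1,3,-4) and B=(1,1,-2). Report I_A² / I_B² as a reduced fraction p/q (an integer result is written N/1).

l's match ⇒ only the (l;m) 3-j factors differ between A and B.
A: triangle coeff Δ(1,6,5) = 1/858; Σ_t [0,0]: t=0:+1/725760 = 1/725760; (3j)²=1/286 [(1 6 5; 1 3 -4)], sign=-1
B: triangle coeff Δ(1,6,5) = 1/858; Σ_t [0,0]: t=0:+1/60480 = 1/60480; (3j)²=5/429 [(1 6 5; 1 1 -2)], sign=-1
I_A²/I_B² = (1/286)/(5/429) = 3/10

3/10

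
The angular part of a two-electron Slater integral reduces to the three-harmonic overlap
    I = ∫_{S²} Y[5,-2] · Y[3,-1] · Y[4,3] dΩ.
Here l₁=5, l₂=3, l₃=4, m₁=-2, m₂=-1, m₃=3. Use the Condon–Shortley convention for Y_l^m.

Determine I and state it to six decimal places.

Checks pass: Σm=0; 12 even; l₃=4∈[2,8].
(2·5+1)(2·3+1)(2·4+1) = 693
Δ: 4! 6! 2! / 13! → 1/180180
sum: t=1:−1/576 t=2:+1/144 t=3:−1/576 = 1/288
3j²(5 3 4; 0 0 0) = Δ·Π!·Σ² = 20/1001  (sign +1)
sum: t=1:−1/4320 t=2:+1/960 = 7/8640
3j²(5 3 4; -2 -1 3) = Δ·Π!·Σ² = 343/12870  (sign -1)
combine: 4πI² = 693·20/1001·343/12870 = 686/1859
take √, sign -1: I = -0.17136315

-0.171363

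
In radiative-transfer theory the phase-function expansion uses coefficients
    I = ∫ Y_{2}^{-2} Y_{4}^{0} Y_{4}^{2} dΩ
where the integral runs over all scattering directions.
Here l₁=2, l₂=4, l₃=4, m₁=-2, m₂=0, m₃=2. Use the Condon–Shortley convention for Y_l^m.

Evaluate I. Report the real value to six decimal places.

-0.190365

Rules hold: Σm=0, L=10 even, 2≤4≤6.
N = 5·9·9 = 405
Δ = 2!·2!·6!/11! = 1/13860
Racah Σ t=0..2: t=0:+1/192 t=1:−1/36 t=2:+1/192 = -5/288
⇒ 3j(2 4 4; 0 0 0)² = 20/693, sgn -1
Racah Σ t=2..2: t=2:+1/192 = 1/192
⇒ 3j(2 4 4; -2 0 2)² = 3/77, sgn +1
4πI² = N·(3j₀)²·(3jₘ)² = 2700/5929
I = -1·√(0.455389/4π) = -0.19036462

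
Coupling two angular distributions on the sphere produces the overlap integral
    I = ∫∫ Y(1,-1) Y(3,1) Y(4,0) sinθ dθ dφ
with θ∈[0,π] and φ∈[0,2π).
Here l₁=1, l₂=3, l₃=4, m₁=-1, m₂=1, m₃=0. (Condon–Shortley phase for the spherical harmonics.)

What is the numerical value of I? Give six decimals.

Rules hold: Σm=0, L=8 even, 2≤4≤4.
N = 3·7·9 = 189
Δ = 0!·2!·6!/9! = 1/252
Racah Σ t=0..0: t=0:+1/36 = 1/36
⇒ 3j(1 3 4; 0 0 0)² = 4/63, sgn +1
Racah Σ t=0..0: t=0:+1/96 = 1/96
⇒ 3j(1 3 4; -1 1 0)² = 1/42, sgn +1
4πI² = N·(3j₀)²·(3jₘ)² = 2/7
I = +1·√(0.285714/4π) = 0.15078601

0.150786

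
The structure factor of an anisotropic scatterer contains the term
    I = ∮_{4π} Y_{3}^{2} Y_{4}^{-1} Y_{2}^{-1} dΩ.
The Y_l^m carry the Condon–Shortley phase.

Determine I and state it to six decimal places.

0.000000

Σlᵢ=9 odd — θ-integrand is odd under cosθ→−cosθ; I=0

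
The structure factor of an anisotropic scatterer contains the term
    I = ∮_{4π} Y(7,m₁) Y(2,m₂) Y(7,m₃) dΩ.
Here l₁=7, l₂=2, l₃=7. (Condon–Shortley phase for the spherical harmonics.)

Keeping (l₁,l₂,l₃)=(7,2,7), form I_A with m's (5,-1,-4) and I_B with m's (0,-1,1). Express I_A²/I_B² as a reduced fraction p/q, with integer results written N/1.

729/14

l's match ⇒ only the (l;m) 3-j factors differ between A and B.
A: triangle coeff Δ(7,2,7) = 1/185640; Σ_t [0,1]: t=0:+1/14515200 t=1:−1/79833600 = 1/17740800; (3j)²=729/30940 [(7 2 7; 5 -1 -4)], sign=-1
B: triangle coeff Δ(7,2,7) = 1/185640; Σ_t [0,1]: t=0:+1/1209600 t=1:−1/1036800 = -1/7257600; (3j)²=1/2210 [(7 2 7; 0 -1 1)], sign=-1
I_A²/I_B² = (729/30940)/(1/2210) = 729/14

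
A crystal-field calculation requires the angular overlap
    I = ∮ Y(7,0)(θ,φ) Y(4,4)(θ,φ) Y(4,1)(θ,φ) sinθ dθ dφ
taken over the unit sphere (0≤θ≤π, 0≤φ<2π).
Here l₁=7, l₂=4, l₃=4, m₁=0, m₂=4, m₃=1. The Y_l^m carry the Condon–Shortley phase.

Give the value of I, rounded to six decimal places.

0.000000

0 + 4 + 1 = 5 ≠ 0: azimuthal integral kills it; I = 0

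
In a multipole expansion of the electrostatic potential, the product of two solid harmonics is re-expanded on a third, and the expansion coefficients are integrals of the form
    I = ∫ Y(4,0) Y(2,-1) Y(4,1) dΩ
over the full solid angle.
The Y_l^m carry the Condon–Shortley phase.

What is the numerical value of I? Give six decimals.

-0.044869

Checks pass: Σm=0; 10 even; l₃=4∈[2,6].
(2·4+1)(2·2+1)(2·4+1) = 405
Δ: 2! 6! 2! / 11! → 1/13860
sum: t=0:+1/192 t=1:−1/36 t=2:+1/192 = -5/288
3j²(4 2 4; 0 0 0) = Δ·Π!·Σ² = 20/693  (sign -1)
sum: t=0:+1/96 t=1:−1/72 = -1/288
3j²(4 2 4; 0 -1 1) = Δ·Π!·Σ² = 1/462  (sign +1)
combine: 4πI² = 405·20/693·1/462 = 150/5929
take √, sign -1: I = -0.04486937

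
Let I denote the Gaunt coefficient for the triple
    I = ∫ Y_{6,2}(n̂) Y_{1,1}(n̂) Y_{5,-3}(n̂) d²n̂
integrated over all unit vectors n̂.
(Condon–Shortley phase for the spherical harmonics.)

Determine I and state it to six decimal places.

m-sum 0 ✓  L=12 even ✓  5≤5≤7 ✓
Π(2lᵢ+1) = 13×3×11 = 429
triangle coeff Δ(6,1,5) = 1/858
Σ_t [1,1]: t=1:−1/14400 = -1/14400
(3j)²=6/143 [(6 1 5; 0 0 0)], sign=+1
Σ_t [2,2]: t=2:+1/161280 = 1/161280
(3j)²=1/143 [(6 1 5; 2 1 -3)], sign=+1
⇒ 4πI² = 18/143
I = (+1)√(18/143/(4π)) = 0.10008369

0.100084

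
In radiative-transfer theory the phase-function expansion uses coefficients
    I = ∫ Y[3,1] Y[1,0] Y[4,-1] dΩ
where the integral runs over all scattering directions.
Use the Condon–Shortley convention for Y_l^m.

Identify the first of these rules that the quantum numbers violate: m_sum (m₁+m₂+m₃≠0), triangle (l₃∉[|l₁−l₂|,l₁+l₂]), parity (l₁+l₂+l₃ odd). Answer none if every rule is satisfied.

none

m₁+m₂+m₃ = 1 + 0 − 1 = 0  ✓
triangle: |3−1|=2 ≤ l₃=4 ≤ 3+1=4  ✓
parity: l₁+l₂+l₃ = 8 is even  ✓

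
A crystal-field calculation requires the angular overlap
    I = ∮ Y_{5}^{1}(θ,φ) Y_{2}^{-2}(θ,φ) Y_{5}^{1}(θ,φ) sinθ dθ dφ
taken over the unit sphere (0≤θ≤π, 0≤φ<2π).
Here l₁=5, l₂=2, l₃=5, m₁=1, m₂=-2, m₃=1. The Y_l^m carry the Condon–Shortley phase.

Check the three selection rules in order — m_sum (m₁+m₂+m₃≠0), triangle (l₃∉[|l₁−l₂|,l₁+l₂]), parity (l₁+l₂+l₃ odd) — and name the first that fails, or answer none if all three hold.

none

Σmᵢ = 0  ✓
l₃∈[|l₁−l₂|,l₁+l₂]=[3,7], have l₃=5  ✓
Σlᵢ = 12 ⇒ even  ✓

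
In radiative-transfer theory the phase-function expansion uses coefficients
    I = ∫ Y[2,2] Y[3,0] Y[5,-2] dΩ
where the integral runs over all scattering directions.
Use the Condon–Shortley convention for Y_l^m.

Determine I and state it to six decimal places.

m-sum 0 ✓  L=10 even ✓  1≤5≤5 ✓
Π(2lᵢ+1) = 5×7×11 = 385
triangle coeff Δ(2,3,5) = 1/2310
Σ_t [0,0]: t=0:+1/144 = 1/144
(3j)²=10/231 [(2 3 5; 0 0 0)], sign=-1
Σ_t [0,0]: t=0:+1/864 = 1/864
(3j)²=1/66 [(2 3 5; 2 0 -2)], sign=-1
⇒ 4πI² = 25/99
I = (+1)√(25/99/(4π)) = 0.14175797

0.141758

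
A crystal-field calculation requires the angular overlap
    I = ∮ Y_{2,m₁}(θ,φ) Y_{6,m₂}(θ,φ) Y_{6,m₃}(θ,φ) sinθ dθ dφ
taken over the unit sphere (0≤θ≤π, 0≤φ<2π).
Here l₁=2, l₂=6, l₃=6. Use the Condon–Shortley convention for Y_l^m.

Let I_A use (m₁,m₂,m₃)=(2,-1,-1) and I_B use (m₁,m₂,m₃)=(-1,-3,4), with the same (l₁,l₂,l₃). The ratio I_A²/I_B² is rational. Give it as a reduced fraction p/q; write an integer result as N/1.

6/5

Same 2,6,6: normalisation and zero-m 3j drop out of the ratio.
A: Δ: 2! 2! 10! / 15! → 1/90090; sum: t=0:+1/57600 = 1/57600; 3j²(2 6 6; 2 -1 -1) = Δ·Π!·Σ² = 21/715  (sign -1)
B: Δ: 2! 2! 10! / 15! → 1/90090; sum: t=1:−1/161280 t=2:+1/725760 = -1/207360; 3j²(2 6 6; -1 -3 4) = Δ·Π!·Σ² = 7/286  (sign -1)
I_A²/I_B² = (21/715)/(7/286) = 6/5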